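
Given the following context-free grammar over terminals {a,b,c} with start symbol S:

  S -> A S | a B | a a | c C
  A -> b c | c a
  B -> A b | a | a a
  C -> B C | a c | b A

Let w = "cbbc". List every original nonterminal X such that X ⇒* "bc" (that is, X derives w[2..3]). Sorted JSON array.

CNF form of G:
  S -> A S | T1 C | T2 B | T2 T2
  A -> T0 T1 | T1 T2
  B -> A T0 | T2 T2 | a
  C -> B C | T0 A | T2 T1
  T0 -> b
  T1 -> c
  T2 -> a

CYK table (by increasing span) — only the sub-triangle for w[2..3]:
  [2..2]={T0}  "b"  orig:{}
  [3..3]={T1}  "c"  orig:{}
  [2..3]={A}  "bc"

Original NTs in T[2,3] deriving "bc": ["A"]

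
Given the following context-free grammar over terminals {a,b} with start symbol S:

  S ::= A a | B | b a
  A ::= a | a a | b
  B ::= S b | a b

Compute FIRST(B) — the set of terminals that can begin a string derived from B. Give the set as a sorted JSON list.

FIRST iteration:
iter 1:
  A via A→a: +{a}
  A via A→b: +{b}
  B via B→a b: +{a}
  S via S→A a: +{a,b}
  FIRST[S]={a,b}  FIRST[A]={a,b}  FIRST[B]={a}
iter 2:
  B via B→S b: +{b}
  FIRST[S]={a,b}  FIRST[A]={a,b}  FIRST[B]={a,b}
iter 3: (stable)
  FIRST[S]={a,b}  FIRST[A]={a,b}  FIRST[B]={a,b}

FIRST(B) = ["a", "b"]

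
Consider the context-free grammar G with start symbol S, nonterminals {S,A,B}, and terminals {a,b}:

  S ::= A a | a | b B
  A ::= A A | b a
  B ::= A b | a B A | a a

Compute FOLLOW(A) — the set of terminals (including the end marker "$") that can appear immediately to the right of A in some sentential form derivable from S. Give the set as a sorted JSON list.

Compute FIRST by fixpoint:
iter 1:
  A via A→b a: +{b}
  B via B→A b: +{b}
  B via B→a B A: +{a}
  S via S→A a: +{b}
  S via S→a: +{a}
  FIRST(S)={a,b}  FIRST(A)={b}  FIRST(B)={a,b}
iter 2: — fixpoint
  FIRST(S)={a,b}  FIRST(A)={b}  FIRST(B)={a,b}

FOLLOW iteration:
initialize: $ ∈ FOLLOW(S)
[1]
  A→A A: FOLLOW(A) ⊇ FIRST(A) = {b}; new: +{b}
  B→a B A: FOLLOW(B) ⊇ FIRST(A) = {b}; new: +{b}
  S→A a: FOLLOW(A) ⊇ FIRST(a) = {a}; new: +{a}
  S→b B: FOLLOW(B) ⊇ FOLLOW(S) ⊇ {$}; new: +{$}
  FOLLOW(S)={$}  FOLLOW(A)={a,b}  FOLLOW(B)={$,b}
[2]
  B→a B A: FOLLOW(A) ⊇ FOLLOW(B) ⊇ {$,b}; new: +{$}
  FOLLOW(S)={$}  FOLLOW(A)={$,a,b}  FOLLOW(B)={$,b}
[3] (no change)
  FOLLOW(S)={$}  FOLLOW(A)={$,a,b}  FOLLOW(B)={$,b}

FOLLOW(A) = ["$", "a", "b"]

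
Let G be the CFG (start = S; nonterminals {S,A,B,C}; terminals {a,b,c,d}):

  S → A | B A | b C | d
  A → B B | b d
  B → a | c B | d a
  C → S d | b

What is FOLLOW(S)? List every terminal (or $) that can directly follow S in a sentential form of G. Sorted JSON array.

Compute FIRST by fixpoint:
round 1:
  A via A→b d: +{b}
  B via B→a: +{a}
  B via B→c B: +{c}
  B via B→d a: +{d}
  C via C→b: +{b}
  S via S→A: +{b}
  S via S→B A: +{a,c,d}
  S: {a,b,c,d}  A: {b}  B: {a,c,d}  C: {b}
round 2:
  A via A→B B: +{a,c,d}
  C via C→S d: +{a,c,d}
  S: {a,b,c,d}  A: {a,b,c,d}  B: {a,c,d}  C: {a,b,c,d}
round 3: done
  S: {a,b,c,d}  A: {a,b,c,d}  B: {a,c,d}  C: {a,b,c,d}

FOLLOW sets:
FOLLOW(S) := {$}
pass 1:
  A→B B: FOLLOW(B) ⊇ FIRST(B) = {a,c,d}; new: +{a,c,d}
  C→S d: FOLLOW(S) ⊇ FIRST(d) = {d}; new: +{d}
  S→A: FOLLOW(A) ⊇ FOLLOW(S) ⊇ {$,d}; new: +{$,d}
  S→B A: FOLLOW(B) ⊇ FIRST(A) = {a,b,c,d}; new: +{b}
  S→b C: FOLLOW(C) ⊇ FOLLOW(S) ⊇ {$,d}; new: +{$,d}
  FOLLOW[S]={$,d}  FOLLOW[A]={$,d}  FOLLOW[B]={a,b,c,d}  FOLLOW[C]={$,d}
pass 2:
  A→B B: FOLLOW(B) ⊇ FOLLOW(A) ⊇ {$,d}; new: +{$}
  FOLLOW[S]={$,d}  FOLLOW[A]={$,d}  FOLLOW[B]={$,a,b,c,d}  FOLLOW[C]={$,d}
pass 3: — fixpoint
  FOLLOW[S]={$,d}  FOLLOW[A]={$,d}  FOLLOW[B]={$,a,b,c,d}  FOLLOW[C]={$,d}

FOLLOW(S) = ["$", "d"]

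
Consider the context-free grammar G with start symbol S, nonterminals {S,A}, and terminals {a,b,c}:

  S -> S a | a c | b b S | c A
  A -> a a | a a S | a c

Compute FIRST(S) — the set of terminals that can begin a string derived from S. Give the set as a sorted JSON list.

FIRST iteration:
iter 1:
  A via A→a a: +{a}
  S via S→a c: +{a}
  S via S→b b S: +{b}
  S via S→c A: +{c}
  FIRST[S]={a,b,c}  FIRST[A]={a}
iter 2: — fixpoint
  FIRST[S]={a,b,c}  FIRST[A]={a}

FIRST(S) = ["a", "b", "c"]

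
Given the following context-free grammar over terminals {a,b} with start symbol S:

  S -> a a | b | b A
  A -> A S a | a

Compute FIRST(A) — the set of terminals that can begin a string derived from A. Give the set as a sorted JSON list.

Compute FIRST by fixpoint:
round 1:
  A via A→a: +{a}
  S via S→a a: +{a}
  S via S→b: +{b}
  FIRST(S)={a,b}  FIRST(A)={a}
round 2: — fixpoint
  FIRST(S)={a,b}  FIRST(A)={a}

FIRST(A) = ["a"]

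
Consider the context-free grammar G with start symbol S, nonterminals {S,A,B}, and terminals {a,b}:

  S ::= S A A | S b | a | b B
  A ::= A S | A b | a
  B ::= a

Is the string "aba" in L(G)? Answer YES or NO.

CNF form of G:
  S -> S T0 | S X1 | T0 B | a
  A -> A S | A T0 | a
  B -> a
  T0 -> b
  X1 -> A A

CYK fill:
  T[0,0] 'a' = {A,B,S}
  T[1,1] 'b' = {T0}  orig:{}
  T[2,2] 'a' = {A,B,S}
  T[0,1] 'ab' = {A,S}
  T[1,2] 'ba' = {S}
  T[0,2] 'aba' = {A,X1}  orig:{A}

S ∉ T[0,2] ⇒ NO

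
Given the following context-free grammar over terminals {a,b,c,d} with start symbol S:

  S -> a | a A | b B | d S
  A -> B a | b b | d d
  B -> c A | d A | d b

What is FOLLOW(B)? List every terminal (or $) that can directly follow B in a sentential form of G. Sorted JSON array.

FIRST iteration:
iter 1:
  A via A→b b: +{b}
  A via A→d d: +{d}
  B via B→c A: +{c}
  B via B→d A: +{d}
  S via S→a: +{a}
  S via S→b B: +{b}
  S via S→d S: +{d}
  S: {a,b,d}  A: {b,d}  B: {c,d}
iter 2:
  A via A→B a: +{c}
  S: {a,b,d}  A: {b,c,d}  B: {c,d}
iter 3: — fixpoint
  S: {a,b,d}  A: {b,c,d}  B: {c,d}

FOLLOW iteration:
initialize: $ ∈ FOLLOW(S)
round 1:
  A→B a: FOLLOW(B) ⊇ FIRST(a) = {a}; new: +{a}
  B→c A: FOLLOW(A) ⊇ FOLLOW(B) ⊇ {a}; new: +{a}
  S→a A: FOLLOW(A) ⊇ FOLLOW(S) ⊇ {$}; new: +{$}
  S→b B: FOLLOW(B) ⊇ FOLLOW(S) ⊇ {$}; new: +{$}
  FOLLOW(S)={$}  FOLLOW(A)={$,a}  FOLLOW(B)={$,a}
round 2: (no change)
  FOLLOW(S)={$}  FOLLOW(A)={$,a}  FOLLOW(B)={$,a}

FOLLOW(B) = ["$", "a"]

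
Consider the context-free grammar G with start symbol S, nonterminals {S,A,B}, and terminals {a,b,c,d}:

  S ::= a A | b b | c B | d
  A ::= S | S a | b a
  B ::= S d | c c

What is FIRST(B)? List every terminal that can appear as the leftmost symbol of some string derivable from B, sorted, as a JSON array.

FIRST iteration:
[1]
  A via A→b a: +{b}
  B via B→c c: +{c}
  S via S→a A: +{a}
  S via S→b b: +{b}
  S via S→c B: +{c}
  S via S→d: +{d}
  S: {a,b,c,d}  A: {b}  B: {c}
[2]
  A via A→S: +{a,c,d}
  B via B→S d: +{a,b,d}
  S: {a,b,c,d}  A: {a,b,c,d}  B: {a,b,c,d}
[3] (stable)
  S: {a,b,c,d}  A: {a,b,c,d}  B: {a,b,c,d}

FIRST(B) = ["a", "b", "c", "d"]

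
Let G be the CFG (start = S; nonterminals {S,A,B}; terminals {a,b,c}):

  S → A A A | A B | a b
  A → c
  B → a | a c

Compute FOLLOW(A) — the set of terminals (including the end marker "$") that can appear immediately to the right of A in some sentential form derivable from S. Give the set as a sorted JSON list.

FIRST iteration:
pass 1:
  A via A→c: +{c}
  B via B→a: +{a}
  S via S→A A A: +{c}
  S via S→a b: +{a}
  S: {a,c}  A: {c}  B: {a}
pass 2: done
  S: {a,c}  A: {c}  B: {a}

Compute FOLLOW by fixpoint:
FOLLOW(S) := {$}
pass 1:
  S→A A A: FOLLOW(A) ⊇ FIRST(A) = {c}; new: +{c}
  S→A A A: FOLLOW(A) ⊇ FOLLOW(S) ⊇ {$}; new: +{$}
  S→A B: FOLLOW(A) ⊇ FIRST(B) = {a}; new: +{a}
  S→A B: FOLLOW(B) ⊇ FOLLOW(S) ⊇ {$}; new: +{$}
  FOLLOW(S)={$}  FOLLOW(A)={$,a,c}  FOLLOW(B)={$}
pass 2: (stable)
  FOLLOW(S)={$}  FOLLOW(A)={$,a,c}  FOLLOW(B)={$}

FOLLOW(A) = ["$", "a", "c"]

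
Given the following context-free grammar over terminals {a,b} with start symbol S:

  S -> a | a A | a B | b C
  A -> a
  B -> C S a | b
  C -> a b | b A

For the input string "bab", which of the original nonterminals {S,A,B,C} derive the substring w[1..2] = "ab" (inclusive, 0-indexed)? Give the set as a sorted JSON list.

Convert to CNF:
  S -> T0 A | T0 B | T1 C | a
  A -> a
  B -> C X2 | b
  C -> T0 T1 | T1 A
  T0 -> a
  T1 -> b
  X2 -> S T0

CYK fill — only the sub-triangle for w[1..2]:
  [1..1]={A,S,T0}  "a"  orig:{A,S}
  [2..2]={B,T1}  "b"  orig:{B}
  [1..2]={C,S}  "ab"

Original NTs in T[1,2] deriving "ab": ["C", "S"]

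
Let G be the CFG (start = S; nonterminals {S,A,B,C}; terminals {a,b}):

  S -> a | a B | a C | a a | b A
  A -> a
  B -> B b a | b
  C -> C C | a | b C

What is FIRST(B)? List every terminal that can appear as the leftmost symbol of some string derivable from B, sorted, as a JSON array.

FIRST sets, iterate to fixpoint:
pass 1:
  A via A→a: +{a}
  B via B→b: +{b}
  C via C→a: +{a}
  C via C→b C: +{b}
  S via S→a: +{a}
  S via S→b A: +{b}
  FIRST(S)={a,b}  FIRST(A)={a}  FIRST(B)={b}  FIRST(C)={a,b}
pass 2: (no change)
  FIRST(S)={a,b}  FIRST(A)={a}  FIRST(B)={b}  FIRST(C)={a,b}

FIRST(B) = ["b"]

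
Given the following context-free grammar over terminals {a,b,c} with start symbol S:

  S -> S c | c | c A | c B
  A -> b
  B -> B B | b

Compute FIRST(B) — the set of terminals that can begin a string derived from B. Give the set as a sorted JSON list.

FIRST sets, iterate to fixpoint:
round 1:
  A via A→b: +{b}
  B via B→b: +{b}
  S via S→c: +{c}
  S: {c}  A: {b}  B: {b}
round 2: done
  S: {c}  A: {b}  B: {b}

FIRST(B) = ["b"]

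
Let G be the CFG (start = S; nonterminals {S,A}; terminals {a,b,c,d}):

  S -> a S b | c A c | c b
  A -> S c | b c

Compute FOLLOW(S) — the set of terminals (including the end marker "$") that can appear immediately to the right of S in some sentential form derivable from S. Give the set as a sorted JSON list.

FIRST sets, iterate to fixpoint:
iter 1:
  A via A→b c: +{b}
  S via S→a S b: +{a}
  S via S→c A c: +{c}
  FIRST[S]={a,c}  FIRST[A]={b}
iter 2:
  A via A→S c: +{a,c}
  FIRST[S]={a,c}  FIRST[A]={a,b,c}
iter 3: (no change)
  FIRST[S]={a,c}  FIRST[A]={a,b,c}

FOLLOW iteration:
FOLLOW(S) := {$}
[1]
  A→S c: FOLLOW(S) ⊇ FIRST(c) = {c}; new: +{c}
  S→a S b: FOLLOW(S) ⊇ FIRST(b) = {b}; new: +{b}
  S→c A c: FOLLOW(A) ⊇ FIRST(c) = {c}; new: +{c}
  FOLLOW[S]={$,b,c}  FOLLOW[A]={c}
[2] — fixpoint
  FOLLOW[S]={$,b,c}  FOLLOW[A]={c}

FOLLOW(S) = ["$", "b", "c"]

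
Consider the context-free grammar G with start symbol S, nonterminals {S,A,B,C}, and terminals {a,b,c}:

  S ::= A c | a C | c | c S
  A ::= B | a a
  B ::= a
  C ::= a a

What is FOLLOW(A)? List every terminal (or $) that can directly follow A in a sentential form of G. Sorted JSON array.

FIRST iteration:
[1]
  A via A→a a: +{a}
  B via B→a: +{a}
  C via C→a a: +{a}
  S via S→A c: +{a}
  S via S→c: +{c}
  S: {a,c}  A: {a}  B: {a}  C: {a}
[2] (stable)
  S: {a,c}  A: {a}  B: {a}  C: {a}

Compute FOLLOW by fixpoint:
initialize: $ ∈ FOLLOW(S)
[1]
  S→A c: FOLLOW(A) ⊇ FIRST(c) = {c}; new: +{c}
  S→a C: FOLLOW(C) ⊇ FOLLOW(S) ⊇ {$}; new: +{$}
  S: {$}  A: {c}  B: {}  C: {$}
[2]
  A→B: FOLLOW(B) ⊇ FOLLOW(A) ⊇ {c}; new: +{c}
  S: {$}  A: {c}  B: {c}  C: {$}
[3] (no change)
  S: {$}  A: {c}  B: {c}  C: {$}

FOLLOW(A) = ["c"]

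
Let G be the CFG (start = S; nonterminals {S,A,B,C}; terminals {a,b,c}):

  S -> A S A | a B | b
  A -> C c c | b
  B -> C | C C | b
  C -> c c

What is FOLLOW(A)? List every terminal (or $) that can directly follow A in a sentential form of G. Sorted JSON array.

FIRST iteration:
round 1:
  A via A→b: +{b}
  B via B→b: +{b}
  C via C→c c: +{c}
  S via S→A S A: +{b}
  S via S→a B: +{a}
  S: {a,b}  A: {b}  B: {b}  C: {c}
round 2:
  A via A→C c c: +{c}
  B via B→C: +{c}
  S via S→A S A: +{c}
  S: {a,b,c}  A: {b,c}  B: {b,c}  C: {c}
round 3: (stable)
  S: {a,b,c}  A: {b,c}  B: {b,c}  C: {c}

Compute FOLLOW by fixpoint:
seed FOLLOW(S) with $
[1]
  A→C c c: FOLLOW(C) ⊇ FIRST(c) = {c}; new: +{c}
  S→A S A: FOLLOW(A) ⊇ FIRST(S) = {a,b,c}; new: +{a,b,c}
  S→A S A: FOLLOW(S) ⊇ FIRST(A) = {b,c}; new: +{b,c}
  S→A S A: FOLLOW(A) ⊇ FOLLOW(S) ⊇ {$,b,c}; new: +{$}
  S→a B: FOLLOW(B) ⊇ FOLLOW(S) ⊇ {$,b,c}; new: +{$,b,c}
  FOLLOW[S]={$,b,c}  FOLLOW[A]={$,a,b,c}  FOLLOW[B]={$,b,c}  FOLLOW[C]={c}
[2]
  B→C: FOLLOW(C) ⊇ FOLLOW(B) ⊇ {$,b,c}; new: +{$,b}
  FOLLOW[S]={$,b,c}  FOLLOW[A]={$,a,b,c}  FOLLOW[B]={$,b,c}  FOLLOW[C]={$,b,c}
[3] done
  FOLLOW[S]={$,b,c}  FOLLOW[A]={$,a,b,c}  FOLLOW[B]={$,b,c}  FOLLOW[C]={$,b,c}

FOLLOW(A) = ["$", "a", "b", "c"]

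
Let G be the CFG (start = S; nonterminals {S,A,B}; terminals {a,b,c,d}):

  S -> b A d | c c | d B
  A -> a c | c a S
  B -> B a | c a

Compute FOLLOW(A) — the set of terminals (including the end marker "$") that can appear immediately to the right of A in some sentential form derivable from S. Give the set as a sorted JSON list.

FIRST iteration:
round 1:
  A via A→a c: +{a}
  A via A→c a S: +{c}
  B via B→c a: +{c}
  S via S→b A d: +{b}
  S via S→c c: +{c}
  S via S→d B: +{d}
  FIRST[S]={b,c,d}  FIRST[A]={a,c}  FIRST[B]={c}
round 2: (no change)
  FIRST[S]={b,c,d}  FIRST[A]={a,c}  FIRST[B]={c}

FOLLOW iteration:
initialize: $ ∈ FOLLOW(S)
round 1:
  B→B a: FOLLOW(B) ⊇ FIRST(a) = {a}; new: +{a}
  S→b A d: FOLLOW(A) ⊇ FIRST(d) = {d}; new: +{d}
  S→d B: FOLLOW(B) ⊇ FOLLOW(S) ⊇ {$}; new: +{$}
  S: {$}  A: {d}  B: {$,a}
round 2:
  A→c a S: FOLLOW(S) ⊇ FOLLOW(A) ⊇ {d}; new: +{d}
  S→d B: FOLLOW(B) ⊇ FOLLOW(S) ⊇ {$,d}; new: +{d}
  S: {$,d}  A: {d}  B: {$,a,d}
round 3: — fixpoint
  S: {$,d}  A: {d}  B: {$,a,d}

FOLLOW(A) = ["d"]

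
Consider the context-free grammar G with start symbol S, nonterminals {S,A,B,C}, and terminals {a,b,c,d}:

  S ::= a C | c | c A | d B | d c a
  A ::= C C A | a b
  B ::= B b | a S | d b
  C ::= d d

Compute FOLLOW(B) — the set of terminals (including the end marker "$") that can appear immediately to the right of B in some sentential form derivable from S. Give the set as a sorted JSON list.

FIRST sets, iterate to fixpoint:
iter 1:
  A via A→a b: +{a}
  B via B→a S: +{a}
  B via B→d b: +{d}
  C via C→d d: +{d}
  S via S→a C: +{a}
  S via S→c: +{c}
  S via S→d B: +{d}
  FIRST(S)={a,c,d}  FIRST(A)={a}  FIRST(B)={a,d}  FIRST(C)={d}
iter 2:
  A via A→C C A: +{d}
  FIRST(S)={a,c,d}  FIRST(A)={a,d}  FIRST(B)={a,d}  FIRST(C)={d}
iter 3: (no change)
  FIRST(S)={a,c,d}  FIRST(A)={a,d}  FIRST(B)={a,d}  FIRST(C)={d}

FOLLOW iteration:
FOLLOW(S) := {$}
iter 1:
  A→C C A: FOLLOW(C) ⊇ FIRST(C) = {d}; new: +{d}
  A→C C A: FOLLOW(C) ⊇ FIRST(A) = {a,d}; new: +{a}
  B→B b: FOLLOW(B) ⊇ FIRST(b) = {b}; new: +{b}
  B→a S: FOLLOW(S) ⊇ FOLLOW(B) ⊇ {b}; new: +{b}
  S→a C: FOLLOW(C) ⊇ FOLLOW(S) ⊇ {$,b}; new: +{$,b}
  S→c A: FOLLOW(A) ⊇ FOLLOW(S) ⊇ {$,b}; new: +{$,b}
  S→d B: FOLLOW(B) ⊇ FOLLOW(S) ⊇ {$,b}; new: +{$}
  S: {$,b}  A: {$,b}  B: {$,b}  C: {$,a,b,d}
iter 2: — fixpoint
  S: {$,b}  A: {$,b}  B: {$,b}  C: {$,a,b,d}

FOLLOW(B) = ["$", "b"]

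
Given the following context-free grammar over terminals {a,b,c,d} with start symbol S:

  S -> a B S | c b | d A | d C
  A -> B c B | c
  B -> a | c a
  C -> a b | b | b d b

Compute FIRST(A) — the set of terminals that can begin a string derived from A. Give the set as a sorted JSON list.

Compute FIRST by fixpoint:
round 1:
  A via A→c: +{c}
  B via B→a: +{a}
  B via B→c a: +{c}
  C via C→a b: +{a}
  C via C→b: +{b}
  S via S→a B S: +{a}
  S via S→c b: +{c}
  S via S→d A: +{d}
  FIRST[S]={a,c,d}  FIRST[A]={c}  FIRST[B]={a,c}  FIRST[C]={a,b}
round 2:
  A via A→B c B: +{a}
  FIRST[S]={a,c,d}  FIRST[A]={a,c}  FIRST[B]={a,c}  FIRST[C]={a,b}
round 3: (no change)
  FIRST[S]={a,c,d}  FIRST[A]={a,c}  FIRST[B]={a,c}  FIRST[C]={a,b}

FIRST(A) = ["a", "c"]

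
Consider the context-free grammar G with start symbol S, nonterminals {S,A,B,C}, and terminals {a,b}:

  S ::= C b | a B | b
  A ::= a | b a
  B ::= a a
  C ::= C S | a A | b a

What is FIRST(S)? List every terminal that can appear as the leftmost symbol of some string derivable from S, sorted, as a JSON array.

FIRST iteration:
pass 1:
  A via A→a: +{a}
  A via A→b a: +{b}
  B via B→a a: +{a}
  C via C→a A: +{a}
  C via C→b a: +{b}
  S via S→C b: +{a,b}
  FIRST(S)={a,b}  FIRST(A)={a,b}  FIRST(B)={a}  FIRST(C)={a,b}
pass 2: (stable)
  FIRST(S)={a,b}  FIRST(A)={a,b}  FIRST(B)={a}  FIRST(C)={a,b}

FIRST(S) = ["a", "b"]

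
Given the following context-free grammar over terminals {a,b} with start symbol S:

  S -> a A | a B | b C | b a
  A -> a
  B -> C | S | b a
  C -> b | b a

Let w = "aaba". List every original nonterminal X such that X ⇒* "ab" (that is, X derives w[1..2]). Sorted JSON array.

CNF form of G:
  S -> T0 A | T0 B | T1 C | T1 T0
  A -> a
  B -> T0 A | T0 B | T1 C | T1 T0 | b
  C -> T1 T0 | b
  T0 -> a
  T1 -> b

Fill CYK table bottom-up, restricted to cells inside w[1..2]:
  cell(1,1) a: {A,T0}  orig:{A}
  cell(2,2) b: {B,C,T1}  orig:{B,C}
  cell(1,2) ab: {B,S}

Original NTs in T[1,2] deriving "ab": ["B", "S"]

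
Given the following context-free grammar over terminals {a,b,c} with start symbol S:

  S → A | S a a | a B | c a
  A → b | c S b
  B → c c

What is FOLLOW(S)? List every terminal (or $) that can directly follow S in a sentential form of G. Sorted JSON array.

FIRST sets, iterate to fixpoint:
pass 1:
  A via A→b: +{b}
  A via A→c S b: +{c}
  B via B→c c: +{c}
  S via S→A: +{b,c}
  S via S→a B: +{a}
  FIRST[S]={a,b,c}  FIRST[A]={b,c}  FIRST[B]={c}
pass 2: (stable)
  FIRST[S]={a,b,c}  FIRST[A]={b,c}  FIRST[B]={c}

FOLLOW sets:
FOLLOW(S) := {$}
pass 1:
  A→c S b: FOLLOW(S) ⊇ FIRST(b) = {b}; new: +{b}
  S→A: FOLLOW(A) ⊇ FOLLOW(S) ⊇ {$,b}; new: +{$,b}
  S→S a a: FOLLOW(S) ⊇ FIRST(a) = {a}; new: +{a}
  S→a B: FOLLOW(B) ⊇ FOLLOW(S) ⊇ {$,a,b}; new: +{$,a,b}
  FOLLOW[S]={$,a,b}  FOLLOW[A]={$,b}  FOLLOW[B]={$,a,b}
pass 2:
  S→A: FOLLOW(A) ⊇ FOLLOW(S) ⊇ {$,a,b}; new: +{a}
  FOLLOW[S]={$,a,b}  FOLLOW[A]={$,a,b}  FOLLOW[B]={$,a,b}
pass 3: (stable)
  FOLLOW[S]={$,a,b}  FOLLOW[A]={$,a,b}  FOLLOW[B]={$,a,b}

FOLLOW(S) = ["$", "a", "b"]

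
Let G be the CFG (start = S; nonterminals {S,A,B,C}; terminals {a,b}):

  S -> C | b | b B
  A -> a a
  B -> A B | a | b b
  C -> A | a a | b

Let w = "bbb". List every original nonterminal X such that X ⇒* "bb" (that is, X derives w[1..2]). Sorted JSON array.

Convert to CNF:
  S -> T0 T0 | T1 B | b
  A -> T0 T0
  B -> A B | T1 T1 | a
  C -> T0 T0 | b
  T0 -> a
  T1 -> b

Fill CYK table bottom-up (cells [i..j] with 1 ≤ i ≤ j ≤ 2 only):
  [1..1]={C,S,T1}  "b"  orig:{C,S}
  [2..2]={C,S,T1}  "b"  orig:{C,S}
  [1..2]={B}  "bb"

Original NTs in T[1,2] deriving "bb": ["B"]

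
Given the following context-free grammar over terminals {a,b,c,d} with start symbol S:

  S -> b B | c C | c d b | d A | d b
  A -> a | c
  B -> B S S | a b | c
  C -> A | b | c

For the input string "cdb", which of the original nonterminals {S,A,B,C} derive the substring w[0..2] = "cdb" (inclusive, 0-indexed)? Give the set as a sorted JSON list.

CNF form of G:
  S -> T1 B | T2 C | T2 X5 | T3 A | T3 T1
  A -> a | c
  B -> B X4 | T0 T1 | c
  C -> a | b | c
  T0 -> a
  T1 -> b
  T2 -> c
  T3 -> d
  X4 -> S S
  X5 -> T3 T1

CYK fill, restricted to cells inside w[0..2]:
  [0..0]={A,B,C,T2}  "c"  orig:{A,B,C}
  [1..1]={T3}  "d"  orig:{}
  [2..2]={C,T1}  "b"  orig:{C}
  [0..1]=∅  "cd"
  [1..2]={S,X5}  "db"  orig:{S}
  [0..2]={S}  "cdb"

Original NTs in T[0,2] deriving "cdb": ["S"]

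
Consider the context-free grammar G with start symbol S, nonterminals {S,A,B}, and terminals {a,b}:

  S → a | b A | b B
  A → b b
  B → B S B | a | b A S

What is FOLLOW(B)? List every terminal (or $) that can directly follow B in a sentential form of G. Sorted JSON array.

FIRST sets, iterate to fixpoint:
round 1:
  A via A→b b: +{b}
  B via B→a: +{a}
  B via B→b A S: +{b}
  S via S→a: +{a}
  S via S→b A: +{b}
  S: {a,b}  A: {b}  B: {a,b}
round 2: (stable)
  S: {a,b}  A: {b}  B: {a,b}

Compute FOLLOW by fixpoint:
initialize: $ ∈ FOLLOW(S)
round 1:
  B→B S B: FOLLOW(B) ⊇ FIRST(S) = {a,b}; new: +{a,b}
  B→B S B: FOLLOW(S) ⊇ FIRST(B) = {a,b}; new: +{a,b}
  B→b A S: FOLLOW(A) ⊇ FIRST(S) = {a,b}; new: +{a,b}
  S→b A: FOLLOW(A) ⊇ FOLLOW(S) ⊇ {$,a,b}; new: +{$}
  S→b B: FOLLOW(B) ⊇ FOLLOW(S) ⊇ {$,a,b}; new: +{$}
  FOLLOW(S)={$,a,b}  FOLLOW(A)={$,a,b}  FOLLOW(B)={$,a,b}
round 2: (no change)
  FOLLOW(S)={$,a,b}  FOLLOW(A)={$,a,b}  FOLLOW(B)={$,a,b}

FOLLOW(B) = ["$", "a", "b"]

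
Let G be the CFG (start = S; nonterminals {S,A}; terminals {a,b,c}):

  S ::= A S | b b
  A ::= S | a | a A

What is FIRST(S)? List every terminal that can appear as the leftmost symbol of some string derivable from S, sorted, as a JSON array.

FIRST iteration:
round 1:
  A via A→a: +{a}
  S via S→A S: +{a}
  S via S→b b: +{b}
  S: {a,b}  A: {a}
round 2:
  A via A→S: +{b}
  S: {a,b}  A: {a,b}
round 3: — fixpoint
  S: {a,b}  A: {a,b}

FIRST(S) = ["a", "b"]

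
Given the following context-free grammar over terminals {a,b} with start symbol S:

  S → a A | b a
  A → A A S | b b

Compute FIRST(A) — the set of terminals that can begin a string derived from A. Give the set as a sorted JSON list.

Compute FIRST by fixpoint:
iter 1:
  A via A→b b: +{b}
  S via S→a A: +{a}
  S via S→b a: +{b}
  S: {a,b}  A: {b}
iter 2: (stable)
  S: {a,b}  A: {b}

FIRST(A) = ["b"]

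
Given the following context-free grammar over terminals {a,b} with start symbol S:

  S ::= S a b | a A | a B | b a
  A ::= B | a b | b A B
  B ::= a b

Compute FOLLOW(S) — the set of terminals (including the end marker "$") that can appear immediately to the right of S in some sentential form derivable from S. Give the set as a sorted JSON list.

FIRST sets, iterate to fixpoint:
pass 1:
  A via A→a b: +{a}
  A via A→b A B: +{b}
  B via B→a b: +{a}
  S via S→a A: +{a}
  S via S→b a: +{b}
  FIRST(S)={a,b}  FIRST(A)={a,b}  FIRST(B)={a}
pass 2: (stable)
  FIRST(S)={a,b}  FIRST(A)={a,b}  FIRST(B)={a}

FOLLOW sets:
FOLLOW(S) := {$}
iter 1:
  A→b A B: FOLLOW(A) ⊇ FIRST(B) = {a}; new: +{a}
  A→b A B: FOLLOW(B) ⊇ FOLLOW(A) ⊇ {a}; new: +{a}
  S→S a b: FOLLOW(S) ⊇ FIRST(a) = {a}; new: +{a}
  S→a A: FOLLOW(A) ⊇ FOLLOW(S) ⊇ {$,a}; new: +{$}
  S→a B: FOLLOW(B) ⊇ FOLLOW(S) ⊇ {$,a}; new: +{$}
  S: {$,a}  A: {$,a}  B: {$,a}
iter 2: (no change)
  S: {$,a}  A: {$,a}  B: {$,a}

FOLLOW(S) = ["$", "a"]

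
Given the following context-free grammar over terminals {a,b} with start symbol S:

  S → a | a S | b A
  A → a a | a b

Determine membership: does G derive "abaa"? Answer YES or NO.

Convert to CNF:
  S -> T0 S | T1 A | a
  A -> T0 T0 | T0 T1
  T0 -> a
  T1 -> b

CYK fill:
  [0..0]={S,T0}  "a"  orig:{S}
  [1..1]={T1}  "b"  orig:{}
  [2..2]={S,T0}  "a"  orig:{S}
  [3..3]={S,T0}  "a"  orig:{S}
  [0..1]={A}  "ab"
  [1..2]=∅  "ba"
  [2..3]={A,S}  "aa"
  [0..2]=∅  "aba"
  [1..3]={S}  "baa"
  [0..3]={S}  "abaa"

S ∈ T[0,3] ⇒ YES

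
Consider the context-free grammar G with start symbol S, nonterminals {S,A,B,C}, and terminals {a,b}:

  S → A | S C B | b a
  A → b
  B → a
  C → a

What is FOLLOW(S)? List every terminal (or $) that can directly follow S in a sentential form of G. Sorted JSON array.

FIRST iteration:
round 1:
  A via A→b: +{b}
  B via B→a: +{a}
  C via C→a: +{a}
  S via S→A: +{b}
  FIRST[S]={b}  FIRST[A]={b}  FIRST[B]={a}  FIRST[C]={a}
round 2: (stable)
  FIRST[S]={b}  FIRST[A]={b}  FIRST[B]={a}  FIRST[C]={a}

FOLLOW iteration:
FOLLOW(S) := {$}
[1]
  S→A: FOLLOW(A) ⊇ FOLLOW(S) ⊇ {$}; new: +{$}
  S→S C B: FOLLOW(S) ⊇ FIRST(C) = {a}; new: +{a}
  S→S C B: FOLLOW(C) ⊇ FIRST(B) = {a}; new: +{a}
  S→S C B: FOLLOW(B) ⊇ FOLLOW(S) ⊇ {$,a}; new: +{$,a}
  FOLLOW(S)={$,a}  FOLLOW(A)={$}  FOLLOW(B)={$,a}  FOLLOW(C)={a}
[2]
  S→A: FOLLOW(A) ⊇ FOLLOW(S) ⊇ {$,a}; new: +{a}
  FOLLOW(S)={$,a}  FOLLOW(A)={$,a}  FOLLOW(B)={$,a}  FOLLOW(C)={a}
[3] — fixpoint
  FOLLOW(S)={$,a}  FOLLOW(A)={$,a}  FOLLOW(B)={$,a}  FOLLOW(C)={a}

FOLLOW(S) = ["$", "a"]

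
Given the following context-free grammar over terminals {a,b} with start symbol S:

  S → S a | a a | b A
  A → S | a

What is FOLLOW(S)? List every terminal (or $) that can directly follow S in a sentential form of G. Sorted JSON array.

FIRST sets, iterate to fixpoint:
iter 1:
  A via A→a: +{a}
  S via S→a a: +{a}
  S via S→b A: +{b}
  FIRST(S)={a,b}  FIRST(A)={a}
iter 2:
  A via A→S: +{b}
  FIRST(S)={a,b}  FIRST(A)={a,b}
iter 3: — fixpoint
  FIRST(S)={a,b}  FIRST(A)={a,b}

FOLLOW iteration:
initialize: $ ∈ FOLLOW(S)
round 1:
  S→S a: FOLLOW(S) ⊇ FIRST(a) = {a}; new: +{a}
  S→b A: FOLLOW(A) ⊇ FOLLOW(S) ⊇ {$,a}; new: +{$,a}
  FOLLOW(S)={$,a}  FOLLOW(A)={$,a}
round 2: (no change)
  FOLLOW(S)={$,a}  FOLLOW(A)={$,a}

FOLLOW(S) = ["$", "a"]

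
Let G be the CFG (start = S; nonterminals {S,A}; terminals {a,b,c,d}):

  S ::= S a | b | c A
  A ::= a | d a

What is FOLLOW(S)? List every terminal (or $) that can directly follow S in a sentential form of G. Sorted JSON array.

Compute FIRST by fixpoint:
pass 1:
  A via A→a: +{a}
  A via A→d a: +{d}
  S via S→b: +{b}
  S via S→c A: +{c}
  FIRST(S)={b,c}  FIRST(A)={a,d}
pass 2: (stable)
  FIRST(S)={b,c}  FIRST(A)={a,d}

Compute FOLLOW by fixpoint:
FOLLOW(S) := {$}
pass 1:
  S→S a: FOLLOW(S) ⊇ FIRST(a) = {a}; new: +{a}
  S→c A: FOLLOW(A) ⊇ FOLLOW(S) ⊇ {$,a}; new: +{$,a}
  FOLLOW[S]={$,a}  FOLLOW[A]={$,a}
pass 2: (stable)
  FOLLOW[S]={$,a}  FOLLOW[A]={$,a}

FOLLOW(S) = ["$", "a"]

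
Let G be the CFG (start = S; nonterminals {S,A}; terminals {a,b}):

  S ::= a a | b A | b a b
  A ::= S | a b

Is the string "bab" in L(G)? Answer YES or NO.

Convert to CNF:
  S -> T0 T0 | T1 A | T1 X3
  A -> T0 T0 | T0 T1 | T1 A | T1 X2
  T0 -> a
  T1 -> b
  X2 -> T0 T1
  X3 -> T0 T1

CYK table (by increasing span):
  [0..0]={T1}  "b"  orig:{}
  [1..1]={T0}  "a"  orig:{}
  [2..2]={T1}  "b"  orig:{}
  [0..1]=∅  "ba"
  [1..2]={A,X2,X3}  "ab"  orig:{A}
  [0..2]={A,S}  "bab"

S ∈ T[0,2] ⇒ YES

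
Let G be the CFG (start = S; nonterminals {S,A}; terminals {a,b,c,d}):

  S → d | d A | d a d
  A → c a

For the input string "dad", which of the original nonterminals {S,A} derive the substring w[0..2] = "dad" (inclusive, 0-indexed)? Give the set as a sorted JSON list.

Convert to CNF:
  S -> T2 A | T2 X3 | d
  A -> T0 T1
  T0 -> c
  T1 -> a
  T2 -> d
  X3 -> T1 T2

CYK fill (cells [i..j] with 0 ≤ i ≤ j ≤ 2 only):
  cell(0,0) d: {S,T2}  orig:{S}
  cell(1,1) a: {T1}  orig:{}
  cell(2,2) d: {S,T2}  orig:{S}
  cell(0,1) da: ∅
  cell(1,2) ad: {X3}  orig:{}
  cell(0,2) dad: {S}

Original NTs in T[0,2] deriving "dad": ["S"]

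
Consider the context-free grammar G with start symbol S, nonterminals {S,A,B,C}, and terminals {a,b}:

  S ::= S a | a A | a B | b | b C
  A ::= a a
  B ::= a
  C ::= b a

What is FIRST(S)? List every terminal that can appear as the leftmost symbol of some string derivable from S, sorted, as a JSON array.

Compute FIRST by fixpoint:
pass 1:
  A via A→a a: +{a}
  B via B→a: +{a}
  C via C→b a: +{b}
  S via S→a A: +{a}
  S via S→b: +{b}
  FIRST[S]={a,b}  FIRST[A]={a}  FIRST[B]={a}  FIRST[C]={b}
pass 2: (stable)
  FIRST[S]={a,b}  FIRST[A]={a}  FIRST[B]={a}  FIRST[C]={b}

FIRST(S) = ["a", "b"]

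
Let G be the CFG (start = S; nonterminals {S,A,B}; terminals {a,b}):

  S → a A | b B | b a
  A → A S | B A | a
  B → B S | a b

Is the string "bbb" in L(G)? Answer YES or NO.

CNF form of G:
  S -> T0 A | T1 B | T1 T0
  A -> A S | B A | a
  B -> B S | T0 T1
  T0 -> a
  T1 -> b

CYK fill:
  [0..0]={T1}  "b"  orig:{}
  [1..1]={T1}  "b"  orig:{}
  [2..2]={T1}  "b"  orig:{}
  [0..1]=∅  "bb"
  [1..2]=∅  "bb"
  [0..2]=∅  "bbb"

S ∉ T[0,2] ⇒ NO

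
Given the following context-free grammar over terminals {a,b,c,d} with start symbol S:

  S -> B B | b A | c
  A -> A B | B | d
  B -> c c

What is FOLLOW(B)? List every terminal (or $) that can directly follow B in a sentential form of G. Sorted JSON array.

Compute FIRST by fixpoint:
round 1:
  A via A→d: +{d}
  B via B→c c: +{c}
  S via S→B B: +{c}
  S via S→b A: +{b}
  FIRST(S)={b,c}  FIRST(A)={d}  FIRST(B)={c}
round 2:
  A via A→B: +{c}
  FIRST(S)={b,c}  FIRST(A)={c,d}  FIRST(B)={c}
round 3: done
  FIRST(S)={b,c}  FIRST(A)={c,d}  FIRST(B)={c}

FOLLOW sets:
initialize: $ ∈ FOLLOW(S)
round 1:
  A→A B: FOLLOW(A) ⊇ FIRST(B) = {c}; new: +{c}
  A→A B: FOLLOW(B) ⊇ FOLLOW(A) ⊇ {c}; new: +{c}
  S→B B: FOLLOW(B) ⊇ FOLLOW(S) ⊇ {$}; new: +{$}
  S→b A: FOLLOW(A) ⊇ FOLLOW(S) ⊇ {$}; new: +{$}
  FOLLOW(S)={$}  FOLLOW(A)={$,c}  FOLLOW(B)={$,c}
round 2: (stable)
  FOLLOW(S)={$}  FOLLOW(A)={$,c}  FOLLOW(B)={$,c}

FOLLOW(B) = ["$", "c"]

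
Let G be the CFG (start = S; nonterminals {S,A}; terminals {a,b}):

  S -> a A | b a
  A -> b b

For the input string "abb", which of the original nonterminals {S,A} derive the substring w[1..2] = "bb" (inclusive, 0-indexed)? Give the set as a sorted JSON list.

CNF form of G:
  S -> T0 T1 | T1 A
  A -> T0 T0
  T0 -> b
  T1 -> a

CYK table (by increasing span), restricted to cells inside w[1..2]:
  [1..1]={T0}  "b"  orig:{}
  [2..2]={T0}  "b"  orig:{}
  [1..2]={A}  "bb"

Original NTs in T[1,2] deriving "bb": ["A"]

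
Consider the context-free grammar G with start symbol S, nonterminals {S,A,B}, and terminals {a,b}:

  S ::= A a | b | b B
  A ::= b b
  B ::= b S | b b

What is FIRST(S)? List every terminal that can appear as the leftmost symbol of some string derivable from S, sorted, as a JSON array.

FIRST sets, iterate to fixpoint:
pass 1:
  A via A→b b: +{b}
  B via B→b S: +{b}
  S via S→A a: +{b}
  S: {b}  A: {b}  B: {b}
pass 2: (no change)
  S: {b}  A: {b}  B: {b}

FIRST(S) = ["b"]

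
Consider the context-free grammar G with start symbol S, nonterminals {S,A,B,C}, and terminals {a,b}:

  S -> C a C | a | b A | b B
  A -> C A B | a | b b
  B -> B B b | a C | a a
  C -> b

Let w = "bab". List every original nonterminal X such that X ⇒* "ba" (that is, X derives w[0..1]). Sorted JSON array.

CNF form of G:
  S -> C X4 | T0 A | T0 B | a
  A -> C X2 | T0 T0 | a
  B -> B X3 | T1 C | T1 T1
  C -> b
  T0 -> b
  T1 -> a
  X2 -> A B
  X3 -> B T0
  X4 -> T1 C

CYK fill — only the sub-triangle for w[0..1]:
  [0..0]={C,T0}  "b"  orig:{C}
  [1..1]={A,S,T1}  "a"  orig:{A,S}
  [0..1]={S}  "ba"

Original NTs in T[0,1] deriving "ba": ["S"]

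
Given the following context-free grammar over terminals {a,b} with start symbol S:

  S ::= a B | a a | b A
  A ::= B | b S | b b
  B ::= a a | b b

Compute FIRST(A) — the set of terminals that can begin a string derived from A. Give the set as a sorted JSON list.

Compute FIRST by fixpoint:
pass 1:
  A via A→b S: +{b}
  B via B→a a: +{a}
  B via B→b b: +{b}
  S via S→a B: +{a}
  S via S→b A: +{b}
  S: {a,b}  A: {b}  B: {a,b}
pass 2:
  A via A→B: +{a}
  S: {a,b}  A: {a,b}  B: {a,b}
pass 3: (stable)
  S: {a,b}  A: {a,b}  B: {a,b}

FIRST(A) = ["a", "b"]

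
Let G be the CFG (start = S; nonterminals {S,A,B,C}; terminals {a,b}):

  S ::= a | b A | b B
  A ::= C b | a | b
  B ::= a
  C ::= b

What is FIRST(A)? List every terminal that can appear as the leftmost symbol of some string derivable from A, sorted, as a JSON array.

FIRST iteration:
[1]
  A via A→a: +{a}
  A via A→b: +{b}
  B via B→a: +{a}
  C via C→b: +{b}
  S via S→a: +{a}
  S via S→b A: +{b}
  S: {a,b}  A: {a,b}  B: {a}  C: {b}
[2] — fixpoint
  S: {a,b}  A: {a,b}  B: {a}  C: {b}

FIRST(A) = ["a", "b"]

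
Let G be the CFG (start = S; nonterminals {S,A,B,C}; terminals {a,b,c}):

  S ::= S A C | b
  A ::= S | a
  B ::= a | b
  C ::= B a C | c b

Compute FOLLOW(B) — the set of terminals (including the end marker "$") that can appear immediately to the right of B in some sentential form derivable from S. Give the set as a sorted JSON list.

FIRST iteration:
iter 1:
  A via A→a: +{a}
  B via B→a: +{a}
  B via B→b: +{b}
  C via C→B a C: +{a,b}
  C via C→c b: +{c}
  S via S→b: +{b}
  FIRST(S)={b}  FIRST(A)={a}  FIRST(B)={a,b}  FIRST(C)={a,b,c}
iter 2:
  A via A→S: +{b}
  FIRST(S)={b}  FIRST(A)={a,b}  FIRST(B)={a,b}  FIRST(C)={a,b,c}
iter 3: — fixpoint
  FIRST(S)={b}  FIRST(A)={a,b}  FIRST(B)={a,b}  FIRST(C)={a,b,c}

FOLLOW iteration:
seed FOLLOW(S) with $
round 1:
  C→B a C: FOLLOW(B) ⊇ FIRST(a) = {a}; new: +{a}
  S→S A C: FOLLOW(S) ⊇ FIRST(A) = {a,b}; new: +{a,b}
  S→S A C: FOLLOW(A) ⊇ FIRST(C) = {a,b,c}; new: +{a,b,c}
  S→S A C: FOLLOW(C) ⊇ FOLLOW(S) ⊇ {$,a,b}; new: +{$,a,b}
  FOLLOW(S)={$,a,b}  FOLLOW(A)={a,b,c}  FOLLOW(B)={a}  FOLLOW(C)={$,a,b}
round 2:
  A→S: FOLLOW(S) ⊇ FOLLOW(A) ⊇ {a,b,c}; new: +{c}
  S→S A C: FOLLOW(C) ⊇ FOLLOW(S) ⊇ {$,a,b,c}; new: +{c}
  FOLLOW(S)={$,a,b,c}  FOLLOW(A)={a,b,c}  FOLLOW(B)={a}  FOLLOW(C)={$,a,b,c}
round 3: done
  FOLLOW(S)={$,a,b,c}  FOLLOW(A)={a,b,c}  FOLLOW(B)={a}  FOLLOW(C)={$,a,b,c}

FOLLOW(B) = ["a"]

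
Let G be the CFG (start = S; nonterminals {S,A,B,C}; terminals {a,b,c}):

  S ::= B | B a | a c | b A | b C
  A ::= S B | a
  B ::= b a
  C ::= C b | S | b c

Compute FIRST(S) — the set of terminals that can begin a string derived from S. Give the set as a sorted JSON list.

FIRST iteration:
pass 1:
  A via A→a: +{a}
  B via B→b a: +{b}
  C via C→b c: +{b}
  S via S→B: +{b}
  S via S→a c: +{a}
  S: {a,b}  A: {a}  B: {b}  C: {b}
pass 2:
  A via A→S B: +{b}
  C via C→S: +{a}
  S: {a,b}  A: {a,b}  B: {b}  C: {a,b}
pass 3: done
  S: {a,b}  A: {a,b}  B: {b}  C: {a,b}

FIRST(S) = ["a", "b"]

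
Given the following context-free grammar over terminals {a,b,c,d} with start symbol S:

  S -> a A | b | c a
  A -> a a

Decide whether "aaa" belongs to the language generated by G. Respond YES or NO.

Convert to CNF:
  S -> T0 A | T1 T0 | b
  A -> T0 T0
  T0 -> a
  T1 -> c

CYK fill:
  cell(0,0) a: {T0}  orig:{}
  cell(1,1) a: {T0}  orig:{}
  cell(2,2) a: {T0}  orig:{}
  cell(0,1) aa: {A}
  cell(1,2) aa: {A}
  cell(0,2) aaa: {S}

S ∈ T[0,2] ⇒ YES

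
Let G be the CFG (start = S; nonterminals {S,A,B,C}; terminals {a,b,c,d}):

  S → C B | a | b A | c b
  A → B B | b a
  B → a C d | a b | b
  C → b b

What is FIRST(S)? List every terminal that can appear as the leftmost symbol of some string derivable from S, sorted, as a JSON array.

Compute FIRST by fixpoint:
round 1:
  A via A→b a: +{b}
  B via B→a C d: +{a}
  B via B→b: +{b}
  C via C→b b: +{b}
  S via S→C B: +{b}
  S via S→a: +{a}
  S via S→c b: +{c}
  FIRST[S]={a,b,c}  FIRST[A]={b}  FIRST[B]={a,b}  FIRST[C]={b}
round 2:
  A via A→B B: +{a}
  FIRST[S]={a,b,c}  FIRST[A]={a,b}  FIRST[B]={a,b}  FIRST[C]={b}
round 3: done
  FIRST[S]={a,b,c}  FIRST[A]={a,b}  FIRST[B]={a,b}  FIRST[C]={b}

FIRST(S) = ["a", "b", "c"]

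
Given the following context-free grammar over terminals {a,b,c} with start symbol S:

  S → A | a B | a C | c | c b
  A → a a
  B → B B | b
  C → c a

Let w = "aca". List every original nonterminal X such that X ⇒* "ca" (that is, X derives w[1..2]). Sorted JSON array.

Convert to CNF:
  S -> T0 B | T0 C | T0 T0 | T1 T2 | c
  A -> T0 T0
  B -> B B | b
  C -> T1 T0
  T0 -> a
  T1 -> c
  T2 -> b

Fill CYK table bottom-up — only the sub-triangle for w[1..2]:
  cell(1,1) c: {S,T1}  orig:{S}
  cell(2,2) a: {T0}  orig:{}
  cell(1,2) ca: {C}

Original NTs in T[1,2] deriving "ca": ["C"]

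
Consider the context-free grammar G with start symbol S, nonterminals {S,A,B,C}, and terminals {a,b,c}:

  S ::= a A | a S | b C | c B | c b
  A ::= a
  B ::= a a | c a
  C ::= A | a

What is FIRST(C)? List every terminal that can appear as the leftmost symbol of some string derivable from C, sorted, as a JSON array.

FIRST iteration:
pass 1:
  A via A→a: +{a}
  B via B→a a: +{a}
  B via B→c a: +{c}
  C via C→A: +{a}
  S via S→a A: +{a}
  S via S→b C: +{b}
  S via S→c B: +{c}
  FIRST[S]={a,b,c}  FIRST[A]={a}  FIRST[B]={a,c}  FIRST[C]={a}
pass 2: (no change)
  FIRST[S]={a,b,c}  FIRST[A]={a}  FIRST[B]={a,c}  FIRST[C]={a}

FIRST(C) = ["a"]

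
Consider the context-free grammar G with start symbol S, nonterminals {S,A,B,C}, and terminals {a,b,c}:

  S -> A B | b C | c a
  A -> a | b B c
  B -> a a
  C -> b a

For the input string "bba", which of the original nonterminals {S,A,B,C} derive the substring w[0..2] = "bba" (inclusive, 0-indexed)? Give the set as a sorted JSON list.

CNF form of G:
  S -> A B | T0 C | T1 T2
  A -> T0 X3 | a
  B -> T2 T2
  C -> T0 T2
  T0 -> b
  T1 -> c
  T2 -> a
  X3 -> B T1

CYK table (by increasing span) — only the sub-triangle for w[0..2]:
  [0..0]={T0}  "b"  orig:{}
  [1..1]={T0}  "b"  orig:{}
  [2..2]={A,T2}  "a"  orig:{A}
  [0..1]=∅  "bb"
  [1..2]={C}  "ba"
  [0..2]={S}  "bba"

Original NTs in T[0,2] deriving "bba": ["S"]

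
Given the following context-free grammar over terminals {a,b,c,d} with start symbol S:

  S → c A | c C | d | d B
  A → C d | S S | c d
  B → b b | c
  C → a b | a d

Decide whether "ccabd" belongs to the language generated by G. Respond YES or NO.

Convert to CNF:
  S -> T0 B | T1 A | T1 C | d
  A -> C T0 | S S | T1 T0
  B -> T2 T2 | c
  C -> T3 T0 | T3 T2
  T0 -> d
  T1 -> c
  T2 -> b
  T3 -> a

CYK fill:
  [0..0]={B,T1}  "c"  orig:{B}
  [1..1]={B,T1}  "c"  orig:{B}
  [2..2]={T3}  "a"  orig:{}
  [3..3]={T2}  "b"  orig:{}
  [4..4]={S,T0}  "d"  orig:{S}
  [0..1]=∅  "cc"
  [1..2]=∅  "ca"
  [2..3]={C}  "ab"
  [3..4]=∅  "bd"
  [0..2]=∅  "cca"
  [1..3]={S}  "cab"
  [2..4]={A}  "abd"
  [0..3]=∅  "ccab"
  [1..4]={A,S}  "cabd"
  [0..4]={S}  "ccabd"

S ∈ T[0,4] ⇒ YES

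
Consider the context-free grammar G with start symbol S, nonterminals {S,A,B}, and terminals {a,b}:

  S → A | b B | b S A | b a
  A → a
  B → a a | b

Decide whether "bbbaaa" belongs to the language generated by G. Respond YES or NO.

Convert to CNF:
  S -> T1 B | T1 T0 | T1 X2 | a
  A -> a
  B -> T0 T0 | b
  T0 -> a
  T1 -> b
  X2 -> S A

Fill CYK table bottom-up:
  cell(0,0) b: {B,T1}  orig:{B}
  cell(1,1) b: {B,T1}  orig:{B}
  cell(2,2) b: {B,T1}  orig:{B}
  cell(3,3) a: {A,S,T0}  orig:{A,S}
  cell(4,4) a: {A,S,T0}  orig:{A,S}
  cell(5,5) a: {A,S,T0}  orig:{A,S}
  cell(0,1) bb: {S}
  cell(1,2) bb: {S}
  cell(2,3) ba: {S}
  cell(3,4) aa: {B,X2}  orig:{B}
  cell(4,5) aa: {B,X2}  orig:{B}
  cell(0,2) bbb: ∅
  cell(1,3) bba: {X2}  orig:{}
  cell(2,4) baa: {S,X2}  orig:{S}
  cell(3,5) aaa: ∅
  cell(0,3) bbba: {S}
  cell(1,4) bbaa: {S}
  cell(2,5) baaa: {X2}  orig:{}
  cell(0,4) bbbaa: {X2}  orig:{}
  cell(1,5) bbaaa: {S,X2}  orig:{S}
  cell(0,5) bbbaaa: {S}

S ∈ T[0,5] ⇒ YES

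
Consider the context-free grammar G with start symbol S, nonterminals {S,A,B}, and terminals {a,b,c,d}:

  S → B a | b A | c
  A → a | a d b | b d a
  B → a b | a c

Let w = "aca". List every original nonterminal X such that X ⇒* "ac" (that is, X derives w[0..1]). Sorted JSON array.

Convert to CNF:
  S -> B T0 | T2 A | c
  A -> T0 X4 | T2 X5 | a
  B -> T0 T2 | T0 T3
  T0 -> a
  T1 -> d
  T2 -> b
  T3 -> c
  X4 -> T1 T2
  X5 -> T1 T0

CYK table (by increasing span) — only the sub-triangle for w[0..1]:
  cell(0,0) a: {A,T0}  orig:{A}
  cell(1,1) c: {S,T3}  orig:{S}
  cell(0,1) ac: {B}

Original NTs in T[0,1] deriving "ac": ["B"]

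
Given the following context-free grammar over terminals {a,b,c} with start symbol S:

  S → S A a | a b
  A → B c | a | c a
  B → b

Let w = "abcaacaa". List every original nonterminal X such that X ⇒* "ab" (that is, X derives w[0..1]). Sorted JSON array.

Convert to CNF:
  S -> S X3 | T1 T2
  A -> B T0 | T0 T1 | a
  B -> b
  T0 -> c
  T1 -> a
  T2 -> b
  X3 -> A T1

CYK table (by increasing span) — only the sub-triangle for w[0..1]:
  cell(0,0) a: {A,T1}  orig:{A}
  cell(1,1) b: {B,T2}  orig:{B}
  cell(0,1) ab: {S}

Original NTs in T[0,1] deriving "ab": ["S"]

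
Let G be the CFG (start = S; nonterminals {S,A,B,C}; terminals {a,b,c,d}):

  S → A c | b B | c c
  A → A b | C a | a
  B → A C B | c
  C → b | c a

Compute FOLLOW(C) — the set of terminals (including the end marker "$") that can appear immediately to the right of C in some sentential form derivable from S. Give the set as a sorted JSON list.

FIRST iteration:
iter 1:
  A via A→a: +{a}
  B via B→A C B: +{a}
  B via B→c: +{c}
  C via C→b: +{b}
  C via C→c a: +{c}
  S via S→A c: +{a}
  S via S→b B: +{b}
  S via S→c c: +{c}
  FIRST[S]={a,b,c}  FIRST[A]={a}  FIRST[B]={a,c}  FIRST[C]={b,c}
iter 2:
  A via A→C a: +{b,c}
  B via B→A C B: +{b}
  FIRST[S]={a,b,c}  FIRST[A]={a,b,c}  FIRST[B]={a,b,c}  FIRST[C]={b,c}
iter 3: — fixpoint
  FIRST[S]={a,b,c}  FIRST[A]={a,b,c}  FIRST[B]={a,b,c}  FIRST[C]={b,c}

Compute FOLLOW by fixpoint:
seed FOLLOW(S) with $
iter 1:
  A→A b: FOLLOW(A) ⊇ FIRST(b) = {b}; new: +{b}
  A→C a: FOLLOW(C) ⊇ FIRST(a) = {a}; new: +{a}
  B→A C B: FOLLOW(A) ⊇ FIRST(C) = {b,c}; new: +{c}
  B→A C B: FOLLOW(C) ⊇ FIRST(B) = {a,b,c}; new: +{b,c}
  S→b B: FOLLOW(B) ⊇ FOLLOW(S) ⊇ {$}; new: +{$}
  FOLLOW[S]={$}  FOLLOW[A]={b,c}  FOLLOW[B]={$}  FOLLOW[C]={a,b,c}
iter 2: (no change)
  FOLLOW[S]={$}  FOLLOW[A]={b,c}  FOLLOW[B]={$}  FOLLOW[C]={a,b,c}

FOLLOW(C) = ["a", "b", "c"]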